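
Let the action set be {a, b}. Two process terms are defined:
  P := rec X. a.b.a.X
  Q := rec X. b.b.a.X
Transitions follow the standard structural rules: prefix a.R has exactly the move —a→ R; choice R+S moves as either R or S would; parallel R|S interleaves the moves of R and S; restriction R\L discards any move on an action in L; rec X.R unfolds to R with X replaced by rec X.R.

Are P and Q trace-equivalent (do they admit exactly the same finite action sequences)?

P's transition system — 3 states:
  s0 = rec X. a.b.a.X :: --a--▸ s1
  s1 = b.a.(rec X. a.b.a.X) :: --b--▸ s2
  s2 = a.(rec X. a.b.a.X) :: --a--▸ s0
Q's transition system — 3 states:
  t0 = rec X. b.b.a.X :: --b--▸ t1
  t1 = b.a.(rec X. b.b.a.X) :: --b--▸ t2
  t2 = a.(rec X. b.b.a.X) :: --a--▸ t0
Run σ = ⟨a⟩ on P: start {s0}
  step 1 (a): {s1}
  — P admits the full trace.
Run σ = ⟨a⟩ on Q: start {t0}
  step 1 (a): no successor for Q

trace-distinct — witness ⟨a⟩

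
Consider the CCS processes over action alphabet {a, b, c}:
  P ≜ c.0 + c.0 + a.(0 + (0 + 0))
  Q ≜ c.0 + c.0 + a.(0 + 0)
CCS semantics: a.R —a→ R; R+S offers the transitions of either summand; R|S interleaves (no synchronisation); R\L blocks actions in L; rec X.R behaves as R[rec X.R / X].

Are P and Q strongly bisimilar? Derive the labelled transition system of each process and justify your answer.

P ~ Q

LTS(P): 3 reachable states
  m0 = c.0 + c.0 + a.(0 + (0 + 0)) → -a-> m1, -c-> m2
  m1 = 0 + (0 + 0) → deadlocked
  m2 = 0 → deadlocked
LTS(Q): 3 reachable states
  n0 = c.0 + c.0 + a.(0 + 0) → -a-> n1, -c-> n2
  n1 = 0 + 0 → deadlocked
  n2 = 0 → deadlocked
Bisimilarity quotient blocks:
  B0 = {m0, n0}
  B1 = {m1, m2, n1, n2}
m0 ∈ B0, n0 ∈ B0 → same block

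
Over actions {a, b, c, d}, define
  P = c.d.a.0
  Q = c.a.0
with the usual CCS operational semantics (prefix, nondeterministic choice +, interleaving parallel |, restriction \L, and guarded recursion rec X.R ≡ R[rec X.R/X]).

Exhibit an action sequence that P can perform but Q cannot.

LTS(P): 4 reachable states
  p0 = c.d.a.0 → ··c··> p1
  p1 = d.a.0 → ··d··> p2
  p2 = a.0 → ··a··> p3
  p3 = 0 → stopped
LTS(Q): 3 reachable states
  q0 = c.a.0 → ··c··> q1
  q1 = a.0 → ··a··> q2
  q2 = 0 → stopped
Trace ⟨cd⟩ through P, begin at {p0}:
  after c @ step 1: {p1}
  after d @ step 2: {p2}
  — P admits the full trace.
Trace ⟨cd⟩ through Q, begin at {q0}:
  after c @ step 1: {q1}
  after d @ step 2: no successor for Q

cd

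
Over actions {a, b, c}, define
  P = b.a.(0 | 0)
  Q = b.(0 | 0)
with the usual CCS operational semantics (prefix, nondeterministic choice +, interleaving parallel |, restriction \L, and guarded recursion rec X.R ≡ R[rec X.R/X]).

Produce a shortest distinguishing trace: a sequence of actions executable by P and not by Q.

ba

LTS(P): 3 reachable states
  u0 = b.a.(0 | 0) has moves =b=> u1
  u1 = a.(0 | 0) has moves =a=> u2
  u2 = 0 | 0 has moves stopped
LTS(Q): 2 reachable states
  v0 = b.(0 | 0) has moves =b=> v1
  v1 = 0 | 0 has moves stopped
Trace ⟨ba⟩ through P, begin at {u0}:
  step 1 (b): {u1}
  step 2 (a): {u2}
  — P admits the full trace.
Trace ⟨ba⟩ through Q, begin at {v0}:
  step 1 (b): {v1}
  step 2 (a): ∅  — Q cannot continue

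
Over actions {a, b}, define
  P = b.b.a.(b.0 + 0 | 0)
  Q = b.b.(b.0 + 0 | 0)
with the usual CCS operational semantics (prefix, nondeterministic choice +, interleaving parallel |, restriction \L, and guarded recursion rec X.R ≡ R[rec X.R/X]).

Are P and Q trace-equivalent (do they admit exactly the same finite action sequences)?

NO — witness ⟨bba⟩

Reachable graph of P (5 states):
  u0 = b.b.a.(b.0 + 0 | 0) → —b→ u1
  u1 = b.a.(b.0 + 0 | 0) → —b→ u2
  u2 = a.(b.0 + 0 | 0) → —a→ u3
  u3 = b.0 + 0 | 0 → —b→ u4
  u4 = 0 → deadlocked
Reachable graph of Q (4 states):
  v0 = b.b.(b.0 + 0 | 0) → —b→ v1
  v1 = b.(b.0 + 0 | 0) → —b→ v2
  v2 = b.0 + 0 | 0 → —b→ v3
  v3 = 0 → deadlocked
Trace ⟨bba⟩ through P, begin at {u0}:
  [1] b ⇒ {u1}
  [2] b ⇒ {u2}
  [3] a ⇒ {u3}
  ✓ P
Trace ⟨bba⟩ through Q, begin at {v0}:
  [1] b ⇒ {v1}
  [2] b ⇒ {v2}
  [3] a ⇒ no successor for Q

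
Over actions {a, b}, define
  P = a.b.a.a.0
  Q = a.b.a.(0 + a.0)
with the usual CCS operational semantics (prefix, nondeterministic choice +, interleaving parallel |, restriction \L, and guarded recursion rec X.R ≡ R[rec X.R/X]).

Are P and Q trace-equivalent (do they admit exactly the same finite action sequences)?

YES

Reachable graph of P (5 states):
  s0 = a.b.a.a.0 :: —a→ s1
  s1 = b.a.a.0 :: —b→ s2
  s2 = a.a.0 :: —a→ s3
  s3 = a.0 :: —a→ s4
  s4 = 0 :: (no moves)
Reachable graph of Q (5 states):
  t0 = a.b.a.(0 + a.0) :: —a→ t1
  t1 = b.a.(0 + a.0) :: —b→ t2
  t2 = a.(0 + a.0) :: —a→ t3
  t3 = 0 + a.0 :: —a→ t4
  t4 = 0 :: (no moves)
Partition-refinement fixed point:
  B0 = {s0, t0}
  B1 = {s1, t1}
  B2 = {s2, t2}
  B3 = {s3, t3}
  B4 = {s4, t4}
s0 ∈ B0, t0 ∈ B0 → same block
Bisimilar ⇒ trace-equivalent.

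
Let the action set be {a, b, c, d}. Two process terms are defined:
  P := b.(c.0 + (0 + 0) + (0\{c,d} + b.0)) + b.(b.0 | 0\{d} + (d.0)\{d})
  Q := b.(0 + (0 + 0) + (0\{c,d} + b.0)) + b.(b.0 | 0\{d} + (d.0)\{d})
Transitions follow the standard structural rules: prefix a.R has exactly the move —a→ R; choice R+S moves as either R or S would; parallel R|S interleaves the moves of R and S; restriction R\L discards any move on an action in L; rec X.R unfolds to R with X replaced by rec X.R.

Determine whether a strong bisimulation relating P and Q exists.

LTS(P): 5 reachable states
  s0 = b.(c.0 + (0 + 0) + (0\{c,d} + b.0)) + b.(b.0 | 0\{d} + (d.0)\{d}) ⊢ =b=> s1, =b=> s2
  s1 = b.0 | 0\{d} + (d.0)\{d} ⊢ =b=> s3
  s2 = c.0 + (0 + 0) + (0\{c,d} + b.0) ⊢ =b=> s4, =c=> s4
  s3 = 0 | 0\{d} ⊢ ∅
  s4 = 0 ⊢ ∅
LTS(Q): 5 reachable states
  t0 = b.(0 + (0 + 0) + (0\{c,d} + b.0)) + b.(b.0 | 0\{d} + (d.0)\{d}) ⊢ =b=> t1, =b=> t2
  t1 = 0 + (0 + 0) + (0\{c,d} + b.0) ⊢ =b=> t3
  t2 = b.0 | 0\{d} + (d.0)\{d} ⊢ =b=> t4
  t3 = 0 ⊢ ∅
  t4 = 0 | 0\{d} ⊢ ∅
Partition-refinement fixed point:
  B0 = {s0}
  B1 = {s2}
  B2 = {s3, s4, t3, t4}
  B3 = {s1, t1, t2}
  B4 = {t0}
s0 ∈ B0, t0 ∈ B4 → different blocks

not bisimilar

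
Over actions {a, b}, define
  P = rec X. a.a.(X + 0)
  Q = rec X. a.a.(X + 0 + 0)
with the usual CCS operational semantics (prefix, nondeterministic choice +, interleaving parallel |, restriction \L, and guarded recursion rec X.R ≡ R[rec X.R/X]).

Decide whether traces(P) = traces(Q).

traces(P) = traces(Q)

LTS(P): 3 reachable states
  p0 = rec X. a.a.(X + 0) | --a--▸ p1
  p1 = a.((rec X. a.a.(X + 0)) + 0) | --a--▸ p2
  p2 = (rec X. a.a.(X + 0)) + 0 | --a--▸ p1
LTS(Q): 3 reachable states
  q0 = rec X. a.a.(X + 0 + 0) | --a--▸ q1
  q1 = a.((rec X. a.a.(X + 0 + 0)) + 0 + 0) | --a--▸ q2
  q2 = (rec X. a.a.(X + 0 + 0)) + 0 + 0 | --a--▸ q1
Coarsest stable partition (strong bisimilarity classes):
  B0 = {p0, p1, p2, q0, q1, q2}
p0 ∈ B0, q0 ∈ B0 → same block
Bisimilar ⇒ trace-equivalent.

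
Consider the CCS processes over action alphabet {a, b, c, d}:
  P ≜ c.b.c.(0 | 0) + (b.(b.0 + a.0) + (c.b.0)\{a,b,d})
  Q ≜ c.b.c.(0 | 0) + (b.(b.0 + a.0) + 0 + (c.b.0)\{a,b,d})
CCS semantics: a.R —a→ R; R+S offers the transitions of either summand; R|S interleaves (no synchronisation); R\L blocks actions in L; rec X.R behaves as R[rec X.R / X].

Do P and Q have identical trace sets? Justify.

trace-equivalent

Reachable graph of P (7 states):
  s0 = c.b.c.(0 | 0) + (b.(b.0 + a.0) + (c.b.0)\{a,b,d}) → =b=> s1, =c=> s2, =c=> s3
  s1 = b.0 + a.0 → =a=> s4, =b=> s4
  s2 = (b.0)\{a,b,d} → ·
  s3 = b.c.(0 | 0) → =b=> s5
  s4 = 0 → ·
  s5 = c.(0 | 0) → =c=> s6
  s6 = 0 | 0 → ·
Reachable graph of Q (7 states):
  t0 = c.b.c.(0 | 0) + (b.(b.0 + a.0) + 0 + (c.b.0)\{a,b,d}) → =b=> t1, =c=> t2, =c=> t3
  t1 = b.0 + a.0 → =a=> t4, =b=> t4
  t2 = (b.0)\{a,b,d} → ·
  t3 = b.c.(0 | 0) → =b=> t5
  t4 = 0 → ·
  t5 = c.(0 | 0) → =c=> t6
  t6 = 0 | 0 → ·
Bisimilarity quotient blocks:
  B0 = {s0, t0}
  B1 = {s2, s4, s6, t2, t4, t6}
  B2 = {s1, t1}
  B3 = {s3, t3}
  B4 = {s5, t5}
s0 ∈ B0, t0 ∈ B0 → same block
Bisimilar ⇒ trace-equivalent.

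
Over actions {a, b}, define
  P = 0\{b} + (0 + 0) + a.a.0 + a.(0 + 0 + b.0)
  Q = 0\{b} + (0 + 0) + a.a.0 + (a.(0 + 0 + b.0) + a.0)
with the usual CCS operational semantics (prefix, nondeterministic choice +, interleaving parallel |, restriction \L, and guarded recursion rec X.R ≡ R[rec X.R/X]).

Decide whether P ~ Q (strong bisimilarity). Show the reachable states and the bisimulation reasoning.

P ≁ Q

Reachable graph of P (4 states):
  s0 = 0\{b} + (0 + 0) + a.a.0 + a.(0 + 0 + b.0) :: =a=> s1, =a=> s2
  s1 = 0 + 0 + b.0 :: =b=> s3
  s2 = a.0 :: =a=> s3
  s3 = 0 :: (no moves)
Reachable graph of Q (4 states):
  t0 = 0\{b} + (0 + 0) + a.a.0 + (a.(0 + 0 + b.0) + a.0) :: =a=> t1, =a=> t2, =a=> t3
  t1 = 0 :: (no moves)
  t2 = 0 + 0 + b.0 :: =b=> t1
  t3 = a.0 :: =a=> t1
Partition-refinement fixed point:
  B0 = {s0}
  B1 = {s1, t2}
  B2 = {s3, t1}
  B3 = {s2, t3}
  B4 = {t0}
s0 ∈ B0, t0 ∈ B4 → different blocks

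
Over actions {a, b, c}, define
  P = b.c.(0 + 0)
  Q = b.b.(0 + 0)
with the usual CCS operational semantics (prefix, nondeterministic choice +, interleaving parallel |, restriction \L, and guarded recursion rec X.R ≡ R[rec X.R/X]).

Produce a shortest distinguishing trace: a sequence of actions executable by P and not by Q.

LTS(P): 3 reachable states
  m0 = b.c.(0 + 0) has moves --b--▸ m1
  m1 = c.(0 + 0) has moves --c--▸ m2
  m2 = 0 + 0 has moves deadlocked
LTS(Q): 3 reachable states
  n0 = b.b.(0 + 0) has moves --b--▸ n1
  n1 = b.(0 + 0) has moves --b--▸ n2
  n2 = 0 + 0 has moves deadlocked
Executing bc from P (initial set {m0}):
  step 1 (b): {m1}
  step 2 (c): {m2}
  P completes σ.
Executing bc from Q (initial set {n0}):
  step 1 (b): {n1}
  step 2 (c): no successor for Q

bc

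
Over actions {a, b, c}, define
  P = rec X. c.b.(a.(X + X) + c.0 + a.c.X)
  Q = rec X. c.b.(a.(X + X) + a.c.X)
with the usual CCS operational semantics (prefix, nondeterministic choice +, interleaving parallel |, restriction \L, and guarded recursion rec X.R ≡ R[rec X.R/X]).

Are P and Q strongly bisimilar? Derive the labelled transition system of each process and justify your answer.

not bisimilar

LTS(P): 6 reachable states
  u0 = rec X. c.b.(a.(X + X) + c.0 + a.c.X) | --c--▸ u1
  u1 = b.(a.((rec X. c.b.(a.(X + X) + c.0 + a.c.X)) + (rec X. c.b.(a.(X + X) + c.0 + a.c.X))) + c.0 + a.c.(rec X. c.b.(a.(X + X) + c.0 + a.c.X))) | --b--▸ u2
  u2 = a.((rec X. c.b.(a.(X + X) + c.0 + a.c.X)) + (rec X. c.b.(a.(X + X) + c.0 + a.c.X))) + c.0 + a.c.(rec X. c.b.(a.(X + X) + c.0 + a.c.X)) | --a--▸ u3, --a--▸ u4, --c--▸ u5
  u3 = (rec X. c.b.(a.(X + X) + c.0 + a.c.X)) + (rec X. c.b.(a.(X + X) + c.0 + a.c.X)) | --c--▸ u1
  u4 = c.(rec X. c.b.(a.(X + X) + c.0 + a.c.X)) | --c--▸ u0
  u5 = 0 | deadlocked
LTS(Q): 5 reachable states
  v0 = rec X. c.b.(a.(X + X) + a.c.X) | --c--▸ v1
  v1 = b.(a.((rec X. c.b.(a.(X + X) + a.c.X)) + (rec X. c.b.(a.(X + X) + a.c.X))) + a.c.(rec X. c.b.(a.(X + X) + a.c.X))) | --b--▸ v2
  v2 = a.((rec X. c.b.(a.(X + X) + a.c.X)) + (rec X. c.b.(a.(X + X) + a.c.X))) + a.c.(rec X. c.b.(a.(X + X) + a.c.X)) | --a--▸ v3, --a--▸ v4
  v3 = (rec X. c.b.(a.(X + X) + a.c.X)) + (rec X. c.b.(a.(X + X) + a.c.X)) | --c--▸ v1
  v4 = c.(rec X. c.b.(a.(X + X) + a.c.X)) | --c--▸ v0
Coarsest stable partition (strong bisimilarity classes):
  B0 = {u0, u3}
  B1 = {u1}
  B2 = {u2}
  B3 = {u4}
  B4 = {u5}
  B5 = {v0, v3}
  B6 = {v1}
  B7 = {v2}
  B8 = {v4}
u0 ∈ B0, v0 ∈ B5 → different blocks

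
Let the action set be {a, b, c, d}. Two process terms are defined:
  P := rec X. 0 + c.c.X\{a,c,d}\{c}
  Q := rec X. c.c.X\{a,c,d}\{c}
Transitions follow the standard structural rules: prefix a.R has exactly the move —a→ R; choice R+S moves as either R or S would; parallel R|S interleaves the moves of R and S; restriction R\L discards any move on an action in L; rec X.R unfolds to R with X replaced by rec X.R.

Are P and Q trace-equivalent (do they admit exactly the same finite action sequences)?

P's transition system — 3 states:
  m0 = rec X. 0 + c.c.X\{a,c,d}\{c} :: -c-> m1
  m1 = c.(rec X. 0 + c.c.X\{a,c,d}\{c})\{a,c,d}\{c} :: -c-> m2
  m2 = (rec X. 0 + c.c.X\{a,c,d}\{c})\{a,c,d}\{c} :: ·
Q's transition system — 3 states:
  n0 = rec X. c.c.X\{a,c,d}\{c} :: -c-> n1
  n1 = c.(rec X. c.c.X\{a,c,d}\{c})\{a,c,d}\{c} :: -c-> n2
  n2 = (rec X. c.c.X\{a,c,d}\{c})\{a,c,d}\{c} :: ·
Bisimilarity quotient blocks:
  B0 = {m0, n0}
  B1 = {m1, n1}
  B2 = {m2, n2}
m0 ∈ B0, n0 ∈ B0 → same block
Bisimilar ⇒ trace-equivalent.

YES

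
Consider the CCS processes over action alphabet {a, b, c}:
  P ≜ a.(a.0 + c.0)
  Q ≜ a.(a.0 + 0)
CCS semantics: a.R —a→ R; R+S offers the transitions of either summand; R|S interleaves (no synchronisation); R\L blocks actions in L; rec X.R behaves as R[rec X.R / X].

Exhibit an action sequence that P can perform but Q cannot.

LTS(P): 3 reachable states
  m0 = a.(a.0 + c.0) | =a=> m1
  m1 = a.0 + c.0 | =a=> m2, =c=> m2
  m2 = 0 | ∅
LTS(Q): 3 reachable states
  n0 = a.(a.0 + 0) | =a=> n1
  n1 = a.0 + 0 | =a=> n2
  n2 = 0 | ∅
Executing ac from P (initial set {m0}):
  [1] a ⇒ {m1}
  [2] c ⇒ {m2}
  — P admits the full trace.
Executing ac from Q (initial set {n0}):
  [1] a ⇒ {n1}
  [2] c ⇒ no successor for Q

ac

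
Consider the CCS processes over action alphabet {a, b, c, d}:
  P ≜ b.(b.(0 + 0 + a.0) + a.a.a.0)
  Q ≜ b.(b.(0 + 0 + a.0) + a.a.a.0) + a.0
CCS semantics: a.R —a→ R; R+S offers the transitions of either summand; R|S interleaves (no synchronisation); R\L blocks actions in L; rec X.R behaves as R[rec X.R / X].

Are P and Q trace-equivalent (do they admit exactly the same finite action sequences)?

Reachable graph of P (6 states):
  m0 = b.(b.(0 + 0 + a.0) + a.a.a.0) → =b=> m1
  m1 = b.(0 + 0 + a.0) + a.a.a.0 → =a=> m2, =b=> m3
  m2 = a.a.0 → =a=> m4
  m3 = 0 + 0 + a.0 → =a=> m5
  m4 = a.0 → =a=> m5
  m5 = 0 → ·
Reachable graph of Q (6 states):
  n0 = b.(b.(0 + 0 + a.0) + a.a.a.0) + a.0 → =a=> n1, =b=> n2
  n1 = 0 → ·
  n2 = b.(0 + 0 + a.0) + a.a.a.0 → =a=> n3, =b=> n4
  n3 = a.a.0 → =a=> n5
  n4 = 0 + 0 + a.0 → =a=> n1
  n5 = a.0 → =a=> n1
Executing a from Q (initial set {n0}):
  step 1 (a): {n1}
  ✓ Q
Executing a from P (initial set {m0}):
  step 1 (a): ∅  — P cannot continue

traces(P) ≠ traces(Q) — witness ⟨a⟩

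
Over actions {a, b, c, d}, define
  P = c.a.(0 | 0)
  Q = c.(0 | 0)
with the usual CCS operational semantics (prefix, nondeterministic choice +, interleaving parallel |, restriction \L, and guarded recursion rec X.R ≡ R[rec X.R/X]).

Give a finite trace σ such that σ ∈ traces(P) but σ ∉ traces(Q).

P's transition system — 3 states:
  u0 = c.a.(0 | 0) ⊢ ··c··> u1
  u1 = a.(0 | 0) ⊢ ··a··> u2
  u2 = 0 | 0 ⊢ (no moves)
Q's transition system — 2 states:
  v0 = c.(0 | 0) ⊢ ··c··> v1
  v1 = 0 | 0 ⊢ (no moves)
Trace ⟨ca⟩ through P, begin at {u0}:
  step 1 (c): {u1}
  step 2 (a): {u2}
  ✓ P
Trace ⟨ca⟩ through Q, begin at {v0}:
  step 1 (c): {v1}
  step 2 (a): ∅  — Q cannot continue

ca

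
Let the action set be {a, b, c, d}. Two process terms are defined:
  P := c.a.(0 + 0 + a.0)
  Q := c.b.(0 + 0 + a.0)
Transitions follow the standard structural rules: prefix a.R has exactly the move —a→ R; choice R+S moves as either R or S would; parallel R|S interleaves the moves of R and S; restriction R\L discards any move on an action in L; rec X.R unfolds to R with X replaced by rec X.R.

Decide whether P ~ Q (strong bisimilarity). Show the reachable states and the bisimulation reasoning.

Reachable graph of P (4 states):
  m0 = c.a.(0 + 0 + a.0) → ··c··> m1
  m1 = a.(0 + 0 + a.0) → ··a··> m2
  m2 = 0 + 0 + a.0 → ··a··> m3
  m3 = 0 → ∅
Reachable graph of Q (4 states):
  n0 = c.b.(0 + 0 + a.0) → ··c··> n1
  n1 = b.(0 + 0 + a.0) → ··b··> n2
  n2 = 0 + 0 + a.0 → ··a··> n3
  n3 = 0 → ∅
Partition-refinement fixed point:
  B0 = {m0}
  B1 = {m1}
  B2 = {m2, n2}
  B3 = {m3, n3}
  B4 = {n0}
  B5 = {n1}
m0 ∈ B0, n0 ∈ B4 → different blocks

NO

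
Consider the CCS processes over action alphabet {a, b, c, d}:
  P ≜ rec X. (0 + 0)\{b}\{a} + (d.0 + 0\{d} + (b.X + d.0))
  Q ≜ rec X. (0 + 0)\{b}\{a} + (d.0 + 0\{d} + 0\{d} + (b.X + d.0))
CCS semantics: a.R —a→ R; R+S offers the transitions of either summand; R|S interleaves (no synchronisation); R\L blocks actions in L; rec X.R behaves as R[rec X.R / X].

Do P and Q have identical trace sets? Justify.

YES

LTS(P): 2 reachable states
  m0 = rec X. (0 + 0)\{b}\{a} + (d.0 + 0\{d} + (b.X + d.0)) ⊢ —b→ m0, —d→ m1
  m1 = 0 ⊢ ·
LTS(Q): 2 reachable states
  n0 = rec X. (0 + 0)\{b}\{a} + (d.0 + 0\{d} + 0\{d} + (b.X + d.0)) ⊢ —b→ n0, —d→ n1
  n1 = 0 ⊢ ·
Partition-refinement fixed point:
  B0 = {m0, n0}
  B1 = {m1, n1}
m0 ∈ B0, n0 ∈ B0 → same block
Bisimilar ⇒ trace-equivalent.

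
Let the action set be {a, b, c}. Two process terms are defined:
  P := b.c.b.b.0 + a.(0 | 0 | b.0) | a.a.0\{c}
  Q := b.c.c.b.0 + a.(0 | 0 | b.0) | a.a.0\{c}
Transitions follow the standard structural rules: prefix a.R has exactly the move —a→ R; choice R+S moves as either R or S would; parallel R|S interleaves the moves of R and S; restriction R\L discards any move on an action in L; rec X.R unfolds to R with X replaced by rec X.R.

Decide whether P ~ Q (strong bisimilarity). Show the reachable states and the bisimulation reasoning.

P ≁ Q

P's transition system — 13 states:
  s0 = b.c.b.b.0 + a.(0 | 0 | b.0) | a.a.0\{c} :: —a→ s1, —a→ s2, —b→ s3
  s1 = 0 | 0 | b.0 | a.a.0\{c} :: —a→ s4, —b→ s5
  s2 = a.(0 | 0 | b.0) | a.0\{c} :: —a→ s4, —a→ s6
  s3 = c.b.b.0 :: —c→ s7
  s4 = 0 | 0 | b.0 | a.0\{c} :: —a→ s8, —b→ s9
  s5 = 0 | 0 | 0 | a.a.0\{c} :: —a→ s9
  s6 = a.(0 | 0 | b.0) | 0\{c} :: —a→ s8
  s7 = b.b.0 :: —b→ s10
  s8 = 0 | 0 | b.0 | 0\{c} :: —b→ s11
  s9 = 0 | 0 | 0 | a.0\{c} :: —a→ s11
  s10 = b.0 :: —b→ s12
  s11 = 0 | 0 | 0 | 0\{c} :: ∅
  s12 = 0 :: ∅
Q's transition system — 13 states:
  t0 = b.c.c.b.0 + a.(0 | 0 | b.0) | a.a.0\{c} :: —a→ t1, —a→ t2, —b→ t3
  t1 = 0 | 0 | b.0 | a.a.0\{c} :: —a→ t4, —b→ t5
  t2 = a.(0 | 0 | b.0) | a.0\{c} :: —a→ t4, —a→ t6
  t3 = c.c.b.0 :: —c→ t7
  t4 = 0 | 0 | b.0 | a.0\{c} :: —a→ t8, —b→ t9
  t5 = 0 | 0 | 0 | a.a.0\{c} :: —a→ t9
  t6 = a.(0 | 0 | b.0) | 0\{c} :: —a→ t8
  t7 = c.b.0 :: —c→ t10
  t8 = 0 | 0 | b.0 | 0\{c} :: —b→ t11
  t9 = 0 | 0 | 0 | a.0\{c} :: —a→ t11
  t10 = b.0 :: —b→ t12
  t11 = 0 | 0 | 0 | 0\{c} :: ∅
  t12 = 0 :: ∅
Partition-refinement fixed point:
  B0 = {s0}
  B1 = {s3}
  B2 = {s7}
  B3 = {s10, s8, t10, t8}
  B4 = {s11, s12, t11, t12}
  B5 = {s2, t2}
  B6 = {s6, t6}
  B7 = {s4, t4}
  B8 = {s9, t9}
  B9 = {s1, t1}
  B10 = {s5, t5}
  B11 = {t0}
  B12 = {t3}
  B13 = {t7}
s0 ∈ B0, t0 ∈ B11 → different blocks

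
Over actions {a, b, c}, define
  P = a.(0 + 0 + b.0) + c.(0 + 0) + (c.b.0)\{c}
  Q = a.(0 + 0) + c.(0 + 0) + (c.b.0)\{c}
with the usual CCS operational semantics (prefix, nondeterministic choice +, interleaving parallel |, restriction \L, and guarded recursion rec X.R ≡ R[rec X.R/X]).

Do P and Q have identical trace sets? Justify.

P's transition system — 4 states:
  m0 = a.(0 + 0 + b.0) + c.(0 + 0) + (c.b.0)\{c} ⊢ —a→ m1, —c→ m2
  m1 = 0 + 0 + b.0 ⊢ —b→ m3
  m2 = 0 + 0 ⊢ deadlocked
  m3 = 0 ⊢ deadlocked
Q's transition system — 2 states:
  n0 = a.(0 + 0) + c.(0 + 0) + (c.b.0)\{c} ⊢ —a→ n1, —c→ n1
  n1 = 0 + 0 ⊢ deadlocked
Executing ab from P (initial set {m0}):
  after a @ step 1: {m1}
  after b @ step 2: {m3}
  ✓ P
Executing ab from Q (initial set {n0}):
  after a @ step 1: {n1}
  after b @ step 2: no successor for Q

NO — witness ⟨ab⟩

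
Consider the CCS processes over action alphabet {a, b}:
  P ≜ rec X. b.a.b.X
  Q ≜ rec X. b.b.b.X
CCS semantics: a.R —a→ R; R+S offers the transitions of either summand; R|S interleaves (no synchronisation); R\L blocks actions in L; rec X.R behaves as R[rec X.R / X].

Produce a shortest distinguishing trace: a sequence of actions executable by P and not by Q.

LTS(P): 3 reachable states
  m0 = rec X. b.a.b.X ⊢ ··b··> m1
  m1 = a.b.(rec X. b.a.b.X) ⊢ ··a··> m2
  m2 = b.(rec X. b.a.b.X) ⊢ ··b··> m0
LTS(Q): 3 reachable states
  n0 = rec X. b.b.b.X ⊢ ··b··> n1
  n1 = b.b.(rec X. b.b.b.X) ⊢ ··b··> n2
  n2 = b.(rec X. b.b.b.X) ⊢ ··b··> n0
Trace ⟨ba⟩ through P, begin at {m0}:
  step 1 (b): {m1}
  step 2 (a): {m2}
  ✓ P
Trace ⟨ba⟩ through Q, begin at {n0}:
  step 1 (b): {n1}
  step 2 (a): ∅  — Q cannot continue

ba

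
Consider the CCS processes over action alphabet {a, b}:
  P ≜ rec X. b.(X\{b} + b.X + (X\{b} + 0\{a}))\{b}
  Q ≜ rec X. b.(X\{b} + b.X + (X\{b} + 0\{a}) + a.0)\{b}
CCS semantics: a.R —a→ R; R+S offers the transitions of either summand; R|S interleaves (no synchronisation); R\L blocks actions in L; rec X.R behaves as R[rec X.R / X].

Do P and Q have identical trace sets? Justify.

LTS(P): 2 reachable states
  u0 = rec X. b.(X\{b} + b.X + (X\{b} + 0\{a}))\{b} :: =b=> u1
  u1 = ((rec X. b.(X\{b} + b.X + (X\{b} + 0\{a}))\{b})\{b} + b.(rec X. b.(X\{b} + b.X + (X\{b} + 0\{a}))\{b}) + ((rec X. b.(X\{b} + b.X + (X\{b} + 0\{a}))\{b})\{b} + 0\{a}))\{b} :: ∅
LTS(Q): 3 reachable states
  v0 = rec X. b.(X\{b} + b.X + (X\{b} + 0\{a}) + a.0)\{b} :: =b=> v1
  v1 = ((rec X. b.(X\{b} + b.X + (X\{b} + 0\{a}) + a.0)\{b})\{b} + b.(rec X. b.(X\{b} + b.X + (X\{b} + 0\{a}) + a.0)\{b}) + ((rec X. b.(X\{b} + b.X + (X\{b} + 0\{a}) + a.0)\{b})\{b} + 0\{a}) + a.0)\{b} :: =a=> v2
  v2 = 0\{b} :: ∅
Run σ = ⟨ba⟩ on Q: start {v0}
  after b @ step 1: {v1}
  after a @ step 2: {v2}
  Q completes σ.
Run σ = ⟨ba⟩ on P: start {u0}
  after b @ step 1: {u1}
  after a @ step 2: ∅  — P cannot continue

trace-distinct — witness ⟨ba⟩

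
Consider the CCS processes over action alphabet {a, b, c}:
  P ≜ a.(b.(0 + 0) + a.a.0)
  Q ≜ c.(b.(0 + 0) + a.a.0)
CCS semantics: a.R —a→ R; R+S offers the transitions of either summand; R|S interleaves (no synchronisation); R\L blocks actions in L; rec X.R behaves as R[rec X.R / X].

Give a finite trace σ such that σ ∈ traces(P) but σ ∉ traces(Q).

a

Reachable graph of P (5 states):
  p0 = a.(b.(0 + 0) + a.a.0) has moves =a=> p1
  p1 = b.(0 + 0) + a.a.0 has moves =a=> p2, =b=> p3
  p2 = a.0 has moves =a=> p4
  p3 = 0 + 0 has moves stopped
  p4 = 0 has moves stopped
Reachable graph of Q (5 states):
  q0 = c.(b.(0 + 0) + a.a.0) has moves =c=> q1
  q1 = b.(0 + 0) + a.a.0 has moves =a=> q2, =b=> q3
  q2 = a.0 has moves =a=> q4
  q3 = 0 + 0 has moves stopped
  q4 = 0 has moves stopped
Run σ = ⟨a⟩ on P: start {p0}
  step 1 (a): {p1}
  — P admits the full trace.
Run σ = ⟨a⟩ on Q: start {q0}
  step 1 (a): no successor for Q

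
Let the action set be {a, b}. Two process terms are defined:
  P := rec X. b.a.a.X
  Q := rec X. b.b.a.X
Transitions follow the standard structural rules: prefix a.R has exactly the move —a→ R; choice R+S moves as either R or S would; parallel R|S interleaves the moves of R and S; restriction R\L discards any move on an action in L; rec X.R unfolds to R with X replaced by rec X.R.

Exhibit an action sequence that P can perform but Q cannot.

ba

P's transition system — 3 states:
  m0 = rec X. b.a.a.X → -b-> m1
  m1 = a.a.(rec X. b.a.a.X) → -a-> m2
  m2 = a.(rec X. b.a.a.X) → -a-> m0
Q's transition system — 3 states:
  n0 = rec X. b.b.a.X → -b-> n1
  n1 = b.a.(rec X. b.b.a.X) → -b-> n2
  n2 = a.(rec X. b.b.a.X) → -a-> n0
Trace ⟨ba⟩ through P, begin at {m0}:
  after b @ step 1: {m1}
  after a @ step 2: {m2}
  P completes σ.
Trace ⟨ba⟩ through Q, begin at {n0}:
  after b @ step 1: {n1}
  after a @ step 2: ∅  — Q cannot continue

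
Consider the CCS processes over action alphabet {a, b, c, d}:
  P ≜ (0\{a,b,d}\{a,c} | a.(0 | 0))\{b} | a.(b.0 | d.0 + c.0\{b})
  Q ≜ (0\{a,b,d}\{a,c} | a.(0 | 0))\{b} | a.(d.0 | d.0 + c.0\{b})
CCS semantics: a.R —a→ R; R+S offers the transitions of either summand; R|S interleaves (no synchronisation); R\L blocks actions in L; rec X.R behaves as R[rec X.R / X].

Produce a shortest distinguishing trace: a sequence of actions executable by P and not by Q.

ab

LTS(P): 12 reachable states
  u0 = (0\{a,b,d}\{a,c} | a.(0 | 0))\{b} | a.(b.0 | d.0 + c.0\{b}) ⊢ —a→ u1, —a→ u2
  u1 = (0\{a,b,d}\{a,c} | (0 | 0))\{b} | a.(b.0 | d.0 + c.0\{b}) ⊢ —a→ u3
  u2 = (0\{a,b,d}\{a,c} | a.(0 | 0))\{b} | (b.0 | d.0 + c.0\{b}) ⊢ —a→ u3, —b→ u4, —c→ u5, —d→ u6
  u3 = (0\{a,b,d}\{a,c} | (0 | 0))\{b} | (b.0 | d.0 + c.0\{b}) ⊢ —b→ u7, —c→ u8, —d→ u9
  u4 = (0\{a,b,d}\{a,c} | a.(0 | 0))\{b} | (0 | d.0) ⊢ —a→ u7, —d→ u10
  u5 = (0\{a,b,d}\{a,c} | a.(0 | 0))\{b} | 0\{b} ⊢ —a→ u8
  u6 = (0\{a,b,d}\{a,c} | a.(0 | 0))\{b} | (b.0 | 0) ⊢ —a→ u9, —b→ u10
  u7 = (0\{a,b,d}\{a,c} | (0 | 0))\{b} | (0 | d.0) ⊢ —d→ u11
  u8 = (0\{a,b,d}\{a,c} | (0 | 0))\{b} | 0\{b} ⊢ stopped
  u9 = (0\{a,b,d}\{a,c} | (0 | 0))\{b} | (b.0 | 0) ⊢ —b→ u11
  u10 = (0\{a,b,d}\{a,c} | a.(0 | 0))\{b} | (0 | 0) ⊢ —a→ u11
  u11 = (0\{a,b,d}\{a,c} | (0 | 0))\{b} | (0 | 0) ⊢ stopped
LTS(Q): 12 reachable states
  v0 = (0\{a,b,d}\{a,c} | a.(0 | 0))\{b} | a.(d.0 | d.0 + c.0\{b}) ⊢ —a→ v1, —a→ v2
  v1 = (0\{a,b,d}\{a,c} | (0 | 0))\{b} | a.(d.0 | d.0 + c.0\{b}) ⊢ —a→ v3
  v2 = (0\{a,b,d}\{a,c} | a.(0 | 0))\{b} | (d.0 | d.0 + c.0\{b}) ⊢ —a→ v3, —c→ v4, —d→ v5, —d→ v6
  v3 = (0\{a,b,d}\{a,c} | (0 | 0))\{b} | (d.0 | d.0 + c.0\{b}) ⊢ —c→ v7, —d→ v8, —d→ v9
  v4 = (0\{a,b,d}\{a,c} | a.(0 | 0))\{b} | 0\{b} ⊢ —a→ v7
  v5 = (0\{a,b,d}\{a,c} | a.(0 | 0))\{b} | (0 | d.0) ⊢ —a→ v8, —d→ v10
  v6 = (0\{a,b,d}\{a,c} | a.(0 | 0))\{b} | (d.0 | 0) ⊢ —a→ v9, —d→ v10
  v7 = (0\{a,b,d}\{a,c} | (0 | 0))\{b} | 0\{b} ⊢ stopped
  v8 = (0\{a,b,d}\{a,c} | (0 | 0))\{b} | (0 | d.0) ⊢ —d→ v11
  v9 = (0\{a,b,d}\{a,c} | (0 | 0))\{b} | (d.0 | 0) ⊢ —d→ v11
  v10 = (0\{a,b,d}\{a,c} | a.(0 | 0))\{b} | (0 | 0) ⊢ —a→ v11
  v11 = (0\{a,b,d}\{a,c} | (0 | 0))\{b} | (0 | 0) ⊢ stopped
Trace ⟨ab⟩ through P, begin at {u0}:
  after a @ step 1: {u1, u2}
  after b @ step 2: {u4}
  ✓ P
Trace ⟨ab⟩ through Q, begin at {v0}:
  after a @ step 1: {v1, v2}
  after b @ step 2: ∅  — Q cannot continue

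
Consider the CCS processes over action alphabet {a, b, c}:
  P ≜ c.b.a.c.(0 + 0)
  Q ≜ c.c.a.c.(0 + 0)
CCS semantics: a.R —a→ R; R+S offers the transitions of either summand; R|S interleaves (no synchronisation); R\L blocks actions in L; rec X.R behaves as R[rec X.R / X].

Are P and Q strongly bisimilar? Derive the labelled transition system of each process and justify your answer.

not bisimilar

P's transition system — 5 states:
  p0 = c.b.a.c.(0 + 0) → -c-> p1
  p1 = b.a.c.(0 + 0) → -b-> p2
  p2 = a.c.(0 + 0) → -a-> p3
  p3 = c.(0 + 0) → -c-> p4
  p4 = 0 + 0 → ∅
Q's transition system — 5 states:
  q0 = c.c.a.c.(0 + 0) → -c-> q1
  q1 = c.a.c.(0 + 0) → -c-> q2
  q2 = a.c.(0 + 0) → -a-> q3
  q3 = c.(0 + 0) → -c-> q4
  q4 = 0 + 0 → ∅
Partition-refinement fixed point:
  B0 = {p0}
  B1 = {p1}
  B2 = {p2, q2}
  B3 = {p3, q3}
  B4 = {p4, q4}
  B5 = {q0}
  B6 = {q1}
p0 ∈ B0, q0 ∈ B5 → different blocks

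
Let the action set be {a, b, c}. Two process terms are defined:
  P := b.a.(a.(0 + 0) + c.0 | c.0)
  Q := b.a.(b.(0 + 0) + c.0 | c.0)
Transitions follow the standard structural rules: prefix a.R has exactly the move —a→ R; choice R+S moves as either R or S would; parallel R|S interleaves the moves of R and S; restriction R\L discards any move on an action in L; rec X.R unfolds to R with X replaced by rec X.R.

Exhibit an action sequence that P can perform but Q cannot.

baa

Reachable graph of P (7 states):
  u0 = b.a.(a.(0 + 0) + c.0 | c.0) has moves —b→ u1
  u1 = a.(a.(0 + 0) + c.0 | c.0) has moves —a→ u2
  u2 = a.(0 + 0) + c.0 | c.0 has moves —a→ u3, —c→ u4, —c→ u5
  u3 = 0 + 0 has moves ∅
  u4 = 0 | c.0 has moves —c→ u6
  u5 = c.0 | 0 has moves —c→ u6
  u6 = 0 | 0 has moves ∅
Reachable graph of Q (7 states):
  v0 = b.a.(b.(0 + 0) + c.0 | c.0) has moves —b→ v1
  v1 = a.(b.(0 + 0) + c.0 | c.0) has moves —a→ v2
  v2 = b.(0 + 0) + c.0 | c.0 has moves —b→ v3, —c→ v4, —c→ v5
  v3 = 0 + 0 has moves ∅
  v4 = 0 | c.0 has moves —c→ v6
  v5 = c.0 | 0 has moves —c→ v6
  v6 = 0 | 0 has moves ∅
Executing baa from P (initial set {u0}):
  step 1 (b): {u1}
  step 2 (a): {u2}
  step 3 (a): {u3}
  — P admits the full trace.
Executing baa from Q (initial set {v0}):
  step 1 (b): {v1}
  step 2 (a): {v2}
  step 3 (a): ∅  — Q cannot continue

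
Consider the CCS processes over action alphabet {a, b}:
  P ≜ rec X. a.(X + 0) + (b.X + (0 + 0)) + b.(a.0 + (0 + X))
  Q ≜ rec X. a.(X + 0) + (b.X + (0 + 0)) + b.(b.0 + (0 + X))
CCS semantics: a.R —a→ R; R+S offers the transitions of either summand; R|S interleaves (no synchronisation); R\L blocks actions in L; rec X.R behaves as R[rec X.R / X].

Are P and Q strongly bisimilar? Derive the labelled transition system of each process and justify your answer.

P ≁ Q

LTS(P): 4 reachable states
  u0 = rec X. a.(X + 0) + (b.X + (0 + 0)) + b.(a.0 + (0 + X)) :: ··a··> u1, ··b··> u0, ··b··> u2
  u1 = (rec X. a.(X + 0) + (b.X + (0 + 0)) + b.(a.0 + (0 + X))) + 0 :: ··a··> u1, ··b··> u0, ··b··> u2
  u2 = a.0 + (0 + (rec X. a.(X + 0) + (b.X + (0 + 0)) + b.(a.0 + (0 + X)))) :: ··a··> u1, ··a··> u3, ··b··> u0, ··b··> u2
  u3 = 0 :: ∅
LTS(Q): 4 reachable states
  v0 = rec X. a.(X + 0) + (b.X + (0 + 0)) + b.(b.0 + (0 + X)) :: ··a··> v1, ··b··> v0, ··b··> v2
  v1 = (rec X. a.(X + 0) + (b.X + (0 + 0)) + b.(b.0 + (0 + X))) + 0 :: ··a··> v1, ··b··> v0, ··b··> v2
  v2 = b.0 + (0 + (rec X. a.(X + 0) + (b.X + (0 + 0)) + b.(b.0 + (0 + X)))) :: ··a··> v1, ··b··> v0, ··b··> v2, ··b··> v3
  v3 = 0 :: ∅
Bisimilarity quotient blocks:
  B0 = {u0, u1}
  B1 = {u2}
  B2 = {u3, v3}
  B3 = {v0, v1}
  B4 = {v2}
u0 ∈ B0, v0 ∈ B3 → different blocks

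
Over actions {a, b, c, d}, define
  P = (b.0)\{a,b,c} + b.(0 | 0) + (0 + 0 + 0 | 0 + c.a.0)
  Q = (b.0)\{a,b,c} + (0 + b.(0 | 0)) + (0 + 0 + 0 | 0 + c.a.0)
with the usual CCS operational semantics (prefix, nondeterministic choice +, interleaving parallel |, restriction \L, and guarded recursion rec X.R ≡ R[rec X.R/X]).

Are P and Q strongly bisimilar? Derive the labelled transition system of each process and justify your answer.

YES

LTS(P): 4 reachable states
  u0 = (b.0)\{a,b,c} + b.(0 | 0) + (0 + 0 + 0 | 0 + c.a.0) → --b--▸ u1, --c--▸ u2
  u1 = 0 | 0 → stopped
  u2 = a.0 → --a--▸ u3
  u3 = 0 → stopped
LTS(Q): 4 reachable states
  v0 = (b.0)\{a,b,c} + (0 + b.(0 | 0)) + (0 + 0 + 0 | 0 + c.a.0) → --b--▸ v1, --c--▸ v2
  v1 = 0 | 0 → stopped
  v2 = a.0 → --a--▸ v3
  v3 = 0 → stopped
Bisimilarity quotient blocks:
  B0 = {u0, v0}
  B1 = {u2, v2}
  B2 = {u1, u3, v1, v3}
u0 ∈ B0, v0 ∈ B0 → same block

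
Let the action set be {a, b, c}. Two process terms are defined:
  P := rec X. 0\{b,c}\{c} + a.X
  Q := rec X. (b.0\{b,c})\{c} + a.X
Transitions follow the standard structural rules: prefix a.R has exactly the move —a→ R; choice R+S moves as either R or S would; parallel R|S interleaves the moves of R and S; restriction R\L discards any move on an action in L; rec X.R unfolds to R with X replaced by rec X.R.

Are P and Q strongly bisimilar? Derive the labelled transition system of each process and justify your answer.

LTS(P): 1 reachable states
  s0 = rec X. 0\{b,c}\{c} + a.X → —a→ s0
LTS(Q): 2 reachable states
  t0 = rec X. (b.0\{b,c})\{c} + a.X → —a→ t0, —b→ t1
  t1 = 0\{b,c}\{c} → deadlocked
Partition-refinement fixed point:
  B0 = {s0}
  B1 = {t0}
  B2 = {t1}
s0 ∈ B0, t0 ∈ B1 → different blocks

not bisimilar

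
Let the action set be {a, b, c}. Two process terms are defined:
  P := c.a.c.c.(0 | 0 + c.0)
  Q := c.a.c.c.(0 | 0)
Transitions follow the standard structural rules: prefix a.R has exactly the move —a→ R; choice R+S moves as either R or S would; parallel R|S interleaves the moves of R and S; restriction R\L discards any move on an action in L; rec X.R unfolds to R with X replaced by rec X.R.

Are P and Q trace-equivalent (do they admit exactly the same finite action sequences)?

traces(P) ≠ traces(Q) — witness ⟨caccc⟩

Reachable graph of P (6 states):
  m0 = c.a.c.c.(0 | 0 + c.0) → --c--▸ m1
  m1 = a.c.c.(0 | 0 + c.0) → --a--▸ m2
  m2 = c.c.(0 | 0 + c.0) → --c--▸ m3
  m3 = c.(0 | 0 + c.0) → --c--▸ m4
  m4 = 0 | 0 + c.0 → --c--▸ m5
  m5 = 0 → ∅
Reachable graph of Q (5 states):
  n0 = c.a.c.c.(0 | 0) → --c--▸ n1
  n1 = a.c.c.(0 | 0) → --a--▸ n2
  n2 = c.c.(0 | 0) → --c--▸ n3
  n3 = c.(0 | 0) → --c--▸ n4
  n4 = 0 | 0 → ∅
Run σ = ⟨caccc⟩ on P: start {m0}
  [1] c ⇒ {m1}
  [2] a ⇒ {m2}
  [3] c ⇒ {m3}
  [4] c ⇒ {m4}
  [5] c ⇒ {m5}
  — P admits the full trace.
Run σ = ⟨caccc⟩ on Q: start {n0}
  [1] c ⇒ {n1}
  [2] a ⇒ {n2}
  [3] c ⇒ {n3}
  [4] c ⇒ {n4}
  [5] c ⇒ ∅ (Q stuck)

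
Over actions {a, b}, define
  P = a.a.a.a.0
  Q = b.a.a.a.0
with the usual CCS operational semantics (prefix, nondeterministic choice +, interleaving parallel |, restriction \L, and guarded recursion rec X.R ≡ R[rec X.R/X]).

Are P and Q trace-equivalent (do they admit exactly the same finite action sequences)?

NO — witness ⟨a⟩

LTS(P): 5 reachable states
  m0 = a.a.a.a.0 has moves --a--▸ m1
  m1 = a.a.a.0 has moves --a--▸ m2
  m2 = a.a.0 has moves --a--▸ m3
  m3 = a.0 has moves --a--▸ m4
  m4 = 0 has moves ·
LTS(Q): 5 reachable states
  n0 = b.a.a.a.0 has moves --b--▸ n1
  n1 = a.a.a.0 has moves --a--▸ n2
  n2 = a.a.0 has moves --a--▸ n3
  n3 = a.0 has moves --a--▸ n4
  n4 = 0 has moves ·
Trace ⟨a⟩ through P, begin at {m0}:
  step 1 (a): {m1}
  — P admits the full trace.
Trace ⟨a⟩ through Q, begin at {n0}:
  step 1 (a): ∅ (Q stuck)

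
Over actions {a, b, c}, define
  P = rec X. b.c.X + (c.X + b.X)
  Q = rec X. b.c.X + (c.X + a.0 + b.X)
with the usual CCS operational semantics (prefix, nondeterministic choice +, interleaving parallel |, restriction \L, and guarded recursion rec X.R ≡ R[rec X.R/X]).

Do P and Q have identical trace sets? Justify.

NO — witness ⟨a⟩

LTS(P): 2 reachable states
  m0 = rec X. b.c.X + (c.X + b.X) :: ··b··> m0, ··b··> m1, ··c··> m0
  m1 = c.(rec X. b.c.X + (c.X + b.X)) :: ··c··> m0
LTS(Q): 3 reachable states
  n0 = rec X. b.c.X + (c.X + a.0 + b.X) :: ··a··> n1, ··b··> n0, ··b··> n2, ··c··> n0
  n1 = 0 :: deadlocked
  n2 = c.(rec X. b.c.X + (c.X + a.0 + b.X)) :: ··c··> n0
Trace ⟨a⟩ through Q, begin at {n0}:
  after a @ step 1: {n1}
  ✓ Q
Trace ⟨a⟩ through P, begin at {m0}:
  after a @ step 1: ∅ (P stuck)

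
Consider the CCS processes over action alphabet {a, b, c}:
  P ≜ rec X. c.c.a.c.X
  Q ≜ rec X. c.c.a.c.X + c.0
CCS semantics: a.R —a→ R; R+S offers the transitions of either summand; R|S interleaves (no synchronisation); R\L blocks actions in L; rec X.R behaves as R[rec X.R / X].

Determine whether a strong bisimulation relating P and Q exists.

Reachable graph of P (4 states):
  u0 = rec X. c.c.a.c.X | -c-> u1
  u1 = c.a.c.(rec X. c.c.a.c.X) | -c-> u2
  u2 = a.c.(rec X. c.c.a.c.X) | -a-> u3
  u3 = c.(rec X. c.c.a.c.X) | -c-> u0
Reachable graph of Q (5 states):
  v0 = rec X. c.c.a.c.X + c.0 | -c-> v1, -c-> v2
  v1 = 0 | ∅
  v2 = c.a.c.(rec X. c.c.a.c.X + c.0) | -c-> v3
  v3 = a.c.(rec X. c.c.a.c.X + c.0) | -a-> v4
  v4 = c.(rec X. c.c.a.c.X + c.0) | -c-> v0
Bisimilarity quotient blocks:
  B0 = {u0}
  B1 = {u1}
  B2 = {u2}
  B3 = {u3}
  B4 = {v0}
  B5 = {v1}
  B6 = {v2}
  B7 = {v3}
  B8 = {v4}
u0 ∈ B0, v0 ∈ B4 → different blocks

NO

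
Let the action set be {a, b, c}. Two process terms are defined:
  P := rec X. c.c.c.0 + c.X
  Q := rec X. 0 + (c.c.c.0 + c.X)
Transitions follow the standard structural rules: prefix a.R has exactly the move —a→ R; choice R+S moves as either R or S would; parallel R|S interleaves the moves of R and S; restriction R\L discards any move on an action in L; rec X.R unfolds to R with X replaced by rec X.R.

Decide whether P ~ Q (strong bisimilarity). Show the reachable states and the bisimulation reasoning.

bisimilar

Reachable graph of P (4 states):
  p0 = rec X. c.c.c.0 + c.X → —c→ p0, —c→ p1
  p1 = c.c.0 → —c→ p2
  p2 = c.0 → —c→ p3
  p3 = 0 → ·
Reachable graph of Q (4 states):
  q0 = rec X. 0 + (c.c.c.0 + c.X) → —c→ q0, —c→ q1
  q1 = c.c.0 → —c→ q2
  q2 = c.0 → —c→ q3
  q3 = 0 → ·
Partition-refinement fixed point:
  B0 = {p0, q0}
  B1 = {p1, q1}
  B2 = {p2, q2}
  B3 = {p3, q3}
p0 ∈ B0, q0 ∈ B0 → same block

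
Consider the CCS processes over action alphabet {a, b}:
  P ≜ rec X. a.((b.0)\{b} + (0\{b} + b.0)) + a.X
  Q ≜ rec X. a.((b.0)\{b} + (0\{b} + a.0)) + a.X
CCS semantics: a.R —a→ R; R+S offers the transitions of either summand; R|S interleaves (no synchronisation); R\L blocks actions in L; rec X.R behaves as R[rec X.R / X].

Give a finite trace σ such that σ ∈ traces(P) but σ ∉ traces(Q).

ab

P's transition system — 3 states:
  p0 = rec X. a.((b.0)\{b} + (0\{b} + b.0)) + a.X → -a-> p0, -a-> p1
  p1 = (b.0)\{b} + (0\{b} + b.0) → -b-> p2
  p2 = 0 → ∅
Q's transition system — 3 states:
  q0 = rec X. a.((b.0)\{b} + (0\{b} + a.0)) + a.X → -a-> q0, -a-> q1
  q1 = (b.0)\{b} + (0\{b} + a.0) → -a-> q2
  q2 = 0 → ∅
Trace ⟨ab⟩ through P, begin at {p0}:
  step 1 (a): {p0, p1}
  step 2 (b): {p2}
  P completes σ.
Trace ⟨ab⟩ through Q, begin at {q0}:
  step 1 (a): {q0, q1}
  step 2 (b): ∅  — Q cannot continue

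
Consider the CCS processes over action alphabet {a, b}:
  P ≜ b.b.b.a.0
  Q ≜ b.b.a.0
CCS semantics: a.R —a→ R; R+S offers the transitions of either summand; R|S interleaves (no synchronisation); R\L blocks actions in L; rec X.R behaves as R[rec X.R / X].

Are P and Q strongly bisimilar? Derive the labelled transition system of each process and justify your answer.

P's transition system — 5 states:
  m0 = b.b.b.a.0 | =b=> m1
  m1 = b.b.a.0 | =b=> m2
  m2 = b.a.0 | =b=> m3
  m3 = a.0 | =a=> m4
  m4 = 0 | stopped
Q's transition system — 4 states:
  n0 = b.b.a.0 | =b=> n1
  n1 = b.a.0 | =b=> n2
  n2 = a.0 | =a=> n3
  n3 = 0 | stopped
Coarsest stable partition (strong bisimilarity classes):
  B0 = {m0}
  B1 = {m1, n0}
  B2 = {m2, n1}
  B3 = {m3, n2}
  B4 = {m4, n3}
m0 ∈ B0, n0 ∈ B1 → different blocks

NO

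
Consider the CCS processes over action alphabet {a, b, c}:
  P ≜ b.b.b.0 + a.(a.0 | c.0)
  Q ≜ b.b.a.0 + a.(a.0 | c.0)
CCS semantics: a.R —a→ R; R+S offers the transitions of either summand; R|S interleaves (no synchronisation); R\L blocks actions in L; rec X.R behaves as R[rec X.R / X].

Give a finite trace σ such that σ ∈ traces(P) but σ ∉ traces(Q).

P's transition system — 8 states:
  m0 = b.b.b.0 + a.(a.0 | c.0) has moves =a=> m1, =b=> m2
  m1 = a.0 | c.0 has moves =a=> m3, =c=> m4
  m2 = b.b.0 has moves =b=> m5
  m3 = 0 | c.0 has moves =c=> m6
  m4 = a.0 | 0 has moves =a=> m6
  m5 = b.0 has moves =b=> m7
  m6 = 0 | 0 has moves ·
  m7 = 0 has moves ·
Q's transition system — 8 states:
  n0 = b.b.a.0 + a.(a.0 | c.0) has moves =a=> n1, =b=> n2
  n1 = a.0 | c.0 has moves =a=> n3, =c=> n4
  n2 = b.a.0 has moves =b=> n5
  n3 = 0 | c.0 has moves =c=> n6
  n4 = a.0 | 0 has moves =a=> n6
  n5 = a.0 has moves =a=> n7
  n6 = 0 | 0 has moves ·
  n7 = 0 has moves ·
Executing bbb from P (initial set {m0}):
  after b @ step 1: {m2}
  after b @ step 2: {m5}
  after b @ step 3: {m7}
  ✓ P
Executing bbb from Q (initial set {n0}):
  after b @ step 1: {n2}
  after b @ step 2: {n5}
  after b @ step 3: no successor for Q

bbb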